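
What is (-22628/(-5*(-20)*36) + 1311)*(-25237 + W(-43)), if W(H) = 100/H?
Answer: -1274395359713/38700 ≈ -3.2930e+7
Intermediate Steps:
(-22628/(-5*(-20)*36) + 1311)*(-25237 + W(-43)) = (-22628/(-5*(-20)*36) + 1311)*(-25237 + 100/(-43)) = (-22628/(100*36) + 1311)*(-25237 + 100*(-1/43)) = (-22628/3600 + 1311)*(-25237 - 100/43) = (-22628*1/3600 + 1311)*(-1085291/43) = (-5657/900 + 1311)*(-1085291/43) = (1174243/900)*(-1085291/43) = -1274395359713/38700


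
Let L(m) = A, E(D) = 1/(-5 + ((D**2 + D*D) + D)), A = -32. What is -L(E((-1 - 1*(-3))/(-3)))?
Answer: 32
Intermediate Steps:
E(D) = 1/(-5 + D + 2*D**2) (E(D) = 1/(-5 + ((D**2 + D**2) + D)) = 1/(-5 + (2*D**2 + D)) = 1/(-5 + (D + 2*D**2)) = 1/(-5 + D + 2*D**2))
L(m) = -32
-L(E((-1 - 1*(-3))/(-3))) = -1*(-32) = 32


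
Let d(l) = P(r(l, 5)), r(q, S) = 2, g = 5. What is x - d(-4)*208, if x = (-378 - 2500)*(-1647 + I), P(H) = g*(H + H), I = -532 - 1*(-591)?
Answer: 4566104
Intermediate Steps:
I = 59 (I = -532 + 591 = 59)
P(H) = 10*H (P(H) = 5*(H + H) = 5*(2*H) = 10*H)
d(l) = 20 (d(l) = 10*2 = 20)
x = 4570264 (x = (-378 - 2500)*(-1647 + 59) = -2878*(-1588) = 4570264)
x - d(-4)*208 = 4570264 - 20*208 = 4570264 - 1*4160 = 4570264 - 4160 = 4566104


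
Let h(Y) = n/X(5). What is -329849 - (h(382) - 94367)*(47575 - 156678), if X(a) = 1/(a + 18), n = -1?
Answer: -10298562019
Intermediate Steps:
X(a) = 1/(18 + a)
h(Y) = -23 (h(Y) = -1/(1/(18 + 5)) = -1/(1/23) = -1/1/23 = -1*23 = -23)
-329849 - (h(382) - 94367)*(47575 - 156678) = -329849 - (-23 - 94367)*(47575 - 156678) = -329849 - (-94390)*(-109103) = -329849 - 1*10298232170 = -329849 - 10298232170 = -10298562019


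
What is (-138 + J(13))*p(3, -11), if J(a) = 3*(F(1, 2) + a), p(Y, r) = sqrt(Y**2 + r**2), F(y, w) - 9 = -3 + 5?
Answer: -66*sqrt(130) ≈ -752.52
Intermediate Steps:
F(y, w) = 11 (F(y, w) = 9 + (-3 + 5) = 9 + 2 = 11)
J(a) = 33 + 3*a (J(a) = 3*(11 + a) = 33 + 3*a)
(-138 + J(13))*p(3, -11) = (-138 + (33 + 3*13))*sqrt(3**2 + (-11)**2) = (-138 + (33 + 39))*sqrt(9 + 121) = (-138 + 72)*sqrt(130) = -66*sqrt(130)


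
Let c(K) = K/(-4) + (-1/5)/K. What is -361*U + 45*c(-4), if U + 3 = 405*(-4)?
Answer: 2343801/4 ≈ 5.8595e+5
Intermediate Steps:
c(K) = -K/4 - 1/(5*K) (c(K) = K*(-¼) + (-1*⅕)/K = -K/4 - 1/(5*K))
U = -1623 (U = -3 + 405*(-4) = -3 - 1620 = -1623)
-361*U + 45*c(-4) = -361*(-1623) + 45*(-¼*(-4) - ⅕/(-4)) = 585903 + 45*(1 - ⅕*(-¼)) = 585903 + 45*(1 + 1/20) = 585903 + 45*(21/20) = 585903 + 189/4 = 2343801/4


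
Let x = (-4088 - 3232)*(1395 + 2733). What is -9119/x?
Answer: 9119/30216960 ≈ 0.00030178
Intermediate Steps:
x = -30216960 (x = -7320*4128 = -30216960)
-9119/x = -9119/(-30216960) = -9119*(-1/30216960) = 9119/30216960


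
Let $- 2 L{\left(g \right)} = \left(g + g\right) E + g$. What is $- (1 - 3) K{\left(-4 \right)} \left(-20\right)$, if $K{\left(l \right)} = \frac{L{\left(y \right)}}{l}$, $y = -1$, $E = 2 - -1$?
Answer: $35$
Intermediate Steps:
$E = 3$ ($E = 2 + 1 = 3$)
$L{\left(g \right)} = - \frac{7 g}{2}$ ($L{\left(g \right)} = - \frac{\left(g + g\right) 3 + g}{2} = - \frac{2 g 3 + g}{2} = - \frac{6 g + g}{2} = - \frac{7 g}{2}$)
$K{\left(l \right)} = \frac{7}{2 l}$ ($K{\left(l \right)} = \frac{\left(- \frac{7}{2}\right) \left(-1\right)}{l} = \frac{7}{2 l}$)
$- (1 - 3) K{\left(-4 \right)} \left(-20\right) = - (1 - 3) \frac{7}{2 \left(-4\right)} \left(-20\right) = \left(-1\right) \left(-2\right) \frac{7}{2} \left(- \frac{1}{4}\right) \left(-20\right) = 2 \left(- \frac{7}{8}\right) \left(-20\right) = \left(- \frac{7}{4}\right) \left(-20\right) = 35$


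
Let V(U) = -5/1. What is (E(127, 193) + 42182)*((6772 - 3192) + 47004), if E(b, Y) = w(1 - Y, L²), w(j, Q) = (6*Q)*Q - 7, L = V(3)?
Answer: 2323070200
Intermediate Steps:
V(U) = -5 (V(U) = -5*1 = -5)
L = -5
w(j, Q) = -7 + 6*Q² (w(j, Q) = 6*Q² - 7 = -7 + 6*Q²)
E(b, Y) = 3743 (E(b, Y) = -7 + 6*((-5)²)² = -7 + 6*25² = -7 + 6*625 = -7 + 3750 = 3743)
(E(127, 193) + 42182)*((6772 - 3192) + 47004) = (3743 + 42182)*((6772 - 3192) + 47004) = 45925*(3580 + 47004) = 45925*50584 = 2323070200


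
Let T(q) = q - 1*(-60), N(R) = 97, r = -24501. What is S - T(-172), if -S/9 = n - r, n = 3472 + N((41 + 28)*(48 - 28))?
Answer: -252518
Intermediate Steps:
T(q) = 60 + q (T(q) = q + 60 = 60 + q)
n = 3569 (n = 3472 + 97 = 3569)
S = -252630 (S = -9*(3569 - 1*(-24501)) = -9*(3569 + 24501) = -9*28070 = -252630)
S - T(-172) = -252630 - (60 - 172) = -252630 - 1*(-112) = -252630 + 112 = -252518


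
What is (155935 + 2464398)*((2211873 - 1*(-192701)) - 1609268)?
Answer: 2083966556898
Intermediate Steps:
(155935 + 2464398)*((2211873 - 1*(-192701)) - 1609268) = 2620333*((2211873 + 192701) - 1609268) = 2620333*(2404574 - 1609268) = 2620333*795306 = 2083966556898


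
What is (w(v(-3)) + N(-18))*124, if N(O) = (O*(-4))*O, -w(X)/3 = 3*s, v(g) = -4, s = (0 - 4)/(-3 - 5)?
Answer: -161262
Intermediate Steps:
s = 1/2 (s = -4/(-8) = -4*(-1/8) = 1/2 ≈ 0.50000)
w(X) = -9/2
N(O) = -4*O**2 (N(O) = (-4*O)*O = -4*O**2)
(w(v(-3)) + N(-18))*124 = (-9/2 - 4*(-18)**2)*124 = (-9/2 - 4*324)*124 = (-9/2 - 1296)*124 = -2601/2*124 = -161262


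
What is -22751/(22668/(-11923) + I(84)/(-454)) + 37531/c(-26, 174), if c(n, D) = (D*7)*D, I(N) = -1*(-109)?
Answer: 26100309804122893/2456478168228 ≈ 10625.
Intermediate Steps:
I(N) = 109
c(n, D) = 7*D**2 (c(n, D) = (7*D)*D = 7*D**2)
-22751/(22668/(-11923) + I(84)/(-454)) + 37531/c(-26, 174) = -22751/(22668/(-11923) + 109/(-454)) + 37531/((7*174**2)) = -22751/(22668*(-1/11923) + 109*(-1/454)) + 37531/((7*30276)) = -22751/(-22668/11923 - 109/454) + 37531/211932 = -22751/(-11590879/5413042) + 37531*(1/211932) = -22751*(-5413042/11590879) + 37531/211932 = 123152118542/11590879 + 37531/211932 = 26100309804122893/2456478168228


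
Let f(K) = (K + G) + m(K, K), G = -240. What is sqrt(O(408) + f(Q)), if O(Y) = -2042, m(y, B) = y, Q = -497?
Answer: 6*I*sqrt(91) ≈ 57.236*I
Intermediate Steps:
f(K) = -240 + 2*K (f(K) = (K - 240) + K = (-240 + K) + K = -240 + 2*K)
sqrt(O(408) + f(Q)) = sqrt(-2042 + (-240 + 2*(-497))) = sqrt(-2042 + (-240 - 994)) = sqrt(-2042 - 1234) = sqrt(-3276) = 6*I*sqrt(91)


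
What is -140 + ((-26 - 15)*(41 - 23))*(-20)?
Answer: 14620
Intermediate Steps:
-140 + ((-26 - 15)*(41 - 23))*(-20) = -140 - 41*18*(-20) = -140 - 738*(-20) = -140 + 14760 = 14620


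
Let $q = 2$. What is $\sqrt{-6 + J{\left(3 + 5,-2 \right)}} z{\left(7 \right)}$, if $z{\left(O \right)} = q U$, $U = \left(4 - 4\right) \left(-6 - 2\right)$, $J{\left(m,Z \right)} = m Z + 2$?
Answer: $0$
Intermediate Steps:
$J{\left(m,Z \right)} = 2 + Z m$ ($J{\left(m,Z \right)} = Z m + 2 = 2 + Z m$)
$U = 0$ ($U = 0 \left(-8\right) = 0$)
$z{\left(O \right)} = 0$ ($z{\left(O \right)} = 2 \cdot 0 = 0$)
$\sqrt{-6 + J{\left(3 + 5,-2 \right)}} z{\left(7 \right)} = \sqrt{-6 + \left(2 - 2 \left(3 + 5\right)\right)} 0 = \sqrt{-6 + \left(2 - 16\right)} 0 = \sqrt{-6 - 14} \cdot 0 = \sqrt{-20} \cdot 0 = 2 i \sqrt{5} \cdot 0 = 0$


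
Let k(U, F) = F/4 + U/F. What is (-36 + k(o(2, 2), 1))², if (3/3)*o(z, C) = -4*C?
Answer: 30625/16 ≈ 1914.1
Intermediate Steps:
o(z, C) = -4*C
k(U, F) = F/4 + U/F (k(U, F) = F*(¼) + U/F = F/4 + U/F)
(-36 + k(o(2, 2), 1))² = (-36 + ((¼)*1 - 4*2/1))² = (-36 + (¼ - 8*1))² = (-36 + (¼ - 8))² = (-36 - 31/4)² = (-175/4)² = 30625/16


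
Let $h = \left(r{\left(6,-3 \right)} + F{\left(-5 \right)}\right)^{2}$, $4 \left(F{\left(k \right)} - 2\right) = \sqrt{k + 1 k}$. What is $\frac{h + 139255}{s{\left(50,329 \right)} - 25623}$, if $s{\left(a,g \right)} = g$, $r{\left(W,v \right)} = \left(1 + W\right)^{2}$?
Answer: $- \frac{1134843}{202352} - \frac{51 i \sqrt{10}}{50588} \approx -5.6083 - 0.003188 i$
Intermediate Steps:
$F{\left(k \right)} = 2 + \frac{\sqrt{2} \sqrt{k}}{4}$ ($F{\left(k \right)} = 2 + \frac{\sqrt{k + 1 k}}{4} = 2 + \frac{\sqrt{k + k}}{4} = 2 + \frac{\sqrt{2 k}}{4} = 2 + \frac{\sqrt{2} \sqrt{k}}{4}$)
$h = \left(51 + \frac{i \sqrt{10}}{4}\right)^{2}$ ($h = \left(\left(1 + 6\right)^{2} + \left(2 + \frac{\sqrt{2} \sqrt{-5}}{4}\right)\right)^{2} = \left(7^{2} + \left(2 + \frac{\sqrt{2} i \sqrt{5}}{4}\right)\right)^{2} = \left(49 + \left(2 + \frac{i \sqrt{10}}{4}\right)\right)^{2} = \left(51 + \frac{i \sqrt{10}}{4}\right)^{2} \approx 2600.4 + 80.638 i$)
$\frac{h + 139255}{s{\left(50,329 \right)} - 25623} = \frac{\frac{\left(204 + i \sqrt{10}\right)^{2}}{16} + 139255}{329 - 25623} = \frac{139255 + \frac{\left(204 + i \sqrt{10}\right)^{2}}{16}}{-25294} = \left(139255 + \frac{\left(204 + i \sqrt{10}\right)^{2}}{16}\right) \left(- \frac{1}{25294}\right) = - \frac{139255}{25294} - \frac{\left(204 + i \sqrt{10}\right)^{2}}{404704}$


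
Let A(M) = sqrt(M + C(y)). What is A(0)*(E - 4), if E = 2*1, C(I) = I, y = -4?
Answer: -4*I ≈ -4.0*I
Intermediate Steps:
A(M) = sqrt(-4 + M) (A(M) = sqrt(M - 4) = sqrt(-4 + M))
E = 2
A(0)*(E - 4) = sqrt(-4 + 0)*(2 - 4) = sqrt(-4)*(-2) = (2*I)*(-2) = -4*I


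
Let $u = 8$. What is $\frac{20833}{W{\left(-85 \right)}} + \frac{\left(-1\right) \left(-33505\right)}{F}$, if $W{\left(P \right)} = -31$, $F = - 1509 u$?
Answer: $- \frac{252534631}{374232} \approx -674.81$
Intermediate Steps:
$F = -12072$ ($F = \left(-1509\right) 8 = -12072$)
$\frac{20833}{W{\left(-85 \right)}} + \frac{\left(-1\right) \left(-33505\right)}{F} = \frac{20833}{-31} + \frac{\left(-1\right) \left(-33505\right)}{-12072} = 20833 \left(- \frac{1}{31}\right) + 33505 \left(- \frac{1}{12072}\right) = - \frac{20833}{31} - \frac{33505}{12072} = - \frac{252534631}{374232}$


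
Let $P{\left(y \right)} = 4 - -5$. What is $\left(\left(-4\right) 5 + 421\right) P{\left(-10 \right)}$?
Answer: $3609$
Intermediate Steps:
$P{\left(y \right)} = 9$ ($P{\left(y \right)} = 4 + 5 = 9$)
$\left(\left(-4\right) 5 + 421\right) P{\left(-10 \right)} = \left(\left(-4\right) 5 + 421\right) 9 = \left(-20 + 421\right) 9 = 401 \cdot 9 = 3609$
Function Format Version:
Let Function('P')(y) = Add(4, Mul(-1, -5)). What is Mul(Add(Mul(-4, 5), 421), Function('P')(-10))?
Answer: 3609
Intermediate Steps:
Function('P')(y) = 9 (Function('P')(y) = Add(4, 5) = 9)
Mul(Add(Mul(-4, 5), 421), Function('P')(-10)) = Mul(Add(Mul(-4, 5), 421), 9) = Mul(Add(-20, 421), 9) = Mul(401, 9) = 3609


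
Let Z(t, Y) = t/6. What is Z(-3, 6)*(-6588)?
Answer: 3294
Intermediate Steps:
Z(t, Y) = t/6 (Z(t, Y) = t*(1/6) = t/6)
Z(-3, 6)*(-6588) = ((1/6)*(-3))*(-6588) = -1/2*(-6588) = 3294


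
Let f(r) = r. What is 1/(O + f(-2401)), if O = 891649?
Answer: 1/889248 ≈ 1.1245e-6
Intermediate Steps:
1/(O + f(-2401)) = 1/(891649 - 2401) = 1/889248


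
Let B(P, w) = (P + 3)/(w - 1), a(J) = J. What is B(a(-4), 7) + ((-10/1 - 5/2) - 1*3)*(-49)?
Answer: 2278/3 ≈ 759.33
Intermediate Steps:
B(P, w) = (3 + P)/(-1 + w)
B(a(-4), 7) + ((-10/1 - 5/2) - 1*3)*(-49) = (3 - 4)/(-1 + 7) + ((-10/1 - 5/2) - 1*3)*(-49) = -1/6 + ((-10*1 - 5*1/2) - 3)*(-49) = (1/6)*(-1) + ((-10 - 5/2) - 3)*(-49) = -1/6 + (-25/2 - 3)*(-49) = -1/6 - 31/2*(-49) = -1/6 + 1519/2 = 2278/3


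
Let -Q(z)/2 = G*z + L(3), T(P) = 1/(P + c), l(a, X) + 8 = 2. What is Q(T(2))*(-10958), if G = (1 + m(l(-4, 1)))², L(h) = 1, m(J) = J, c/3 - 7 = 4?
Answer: 262992/7 ≈ 37570.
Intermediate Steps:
c = 33 (c = 21 + 3*4 = 21 + 12 = 33)
l(a, X) = -6 (l(a, X) = -8 + 2 = -6)
T(P) = 1/(33 + P) (T(P) = 1/(P + 33) = 1/(33 + P))
G = 25 (G = (1 - 6)² = (-5)² = 25)
Q(z) = -2 - 50*z (Q(z) = -2*(25*z + 1) = -2*(1 + 25*z) = -2 - 50*z)
Q(T(2))*(-10958) = (-2 - 50/(33 + 2))*(-10958) = (-2 - 50/35)*(-10958) = (-2 - 50*1/35)*(-10958) = (-2 - 10/7)*(-10958) = -24/7*(-10958) = 262992/7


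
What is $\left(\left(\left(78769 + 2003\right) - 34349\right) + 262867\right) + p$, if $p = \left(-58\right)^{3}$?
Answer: $114178$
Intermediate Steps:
$p = -195112$
$\left(\left(\left(78769 + 2003\right) - 34349\right) + 262867\right) + p = \left(\left(\left(78769 + 2003\right) - 34349\right) + 262867\right) - 195112 = \left(\left(80772 - 34349\right) + 262867\right) - 195112 = \left(46423 + 262867\right) - 195112 = 309290 - 195112 = 114178$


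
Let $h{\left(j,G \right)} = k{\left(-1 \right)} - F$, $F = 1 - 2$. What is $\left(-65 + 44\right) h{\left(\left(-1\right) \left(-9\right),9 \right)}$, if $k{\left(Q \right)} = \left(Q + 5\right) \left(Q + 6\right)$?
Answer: $-441$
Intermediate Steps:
$F = -1$
$k{\left(Q \right)} = \left(5 + Q\right) \left(6 + Q\right)$
$h{\left(j,G \right)} = 21$ ($h{\left(j,G \right)} = \left(30 + \left(-1\right)^{2} + 11 \left(-1\right)\right) - -1 = \left(30 + 1 - 11\right) + 1 = 20 + 1 = 21$)
$\left(-65 + 44\right) h{\left(\left(-1\right) \left(-9\right),9 \right)} = \left(-65 + 44\right) 21 = \left(-21\right) 21 = -441$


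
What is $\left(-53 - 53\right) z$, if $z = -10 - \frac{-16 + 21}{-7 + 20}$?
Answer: $\frac{14310}{13} \approx 1100.8$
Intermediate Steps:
$z = - \frac{135}{13}$ ($z = -10 - \frac{5}{13} = - \frac{135}{13} \approx -10.385$)
$\left(-53 - 53\right) z = \left(-53 - 53\right) \left(- \frac{135}{13}\right) = \left(-106\right) \left(- \frac{135}{13}\right) = \frac{14310}{13}$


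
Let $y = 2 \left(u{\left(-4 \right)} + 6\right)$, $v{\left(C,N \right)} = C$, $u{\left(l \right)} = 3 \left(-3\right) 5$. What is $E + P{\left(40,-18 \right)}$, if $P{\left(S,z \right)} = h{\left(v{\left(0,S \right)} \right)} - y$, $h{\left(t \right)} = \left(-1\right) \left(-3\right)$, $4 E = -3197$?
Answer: $- \frac{2873}{4} \approx -718.25$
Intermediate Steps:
$E = - \frac{3197}{4}$ ($E = \frac{1}{4} \left(-3197\right) = - \frac{3197}{4} \approx -799.25$)
$u{\left(l \right)} = -45$ ($u{\left(l \right)} = \left(-9\right) 5 = -45$)
$h{\left(t \right)} = 3$
$y = -78$ ($y = 2 \left(-45 + 6\right) = 2 \left(-39\right) = -78$)
$P{\left(S,z \right)} = 81$ ($P{\left(S,z \right)} = 3 - -78 = 3 + 78 = 81$)
$E + P{\left(40,-18 \right)} = - \frac{3197}{4} + 81 = - \frac{2873}{4}$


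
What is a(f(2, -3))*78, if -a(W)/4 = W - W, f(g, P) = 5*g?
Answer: 0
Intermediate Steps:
a(W) = 0 (a(W) = -4*(W - W) = -4*0 = 0)
a(f(2, -3))*78 = 0*78 = 0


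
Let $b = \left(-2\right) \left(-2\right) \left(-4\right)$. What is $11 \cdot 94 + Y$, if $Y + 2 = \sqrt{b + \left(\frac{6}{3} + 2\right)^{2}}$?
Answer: $1032$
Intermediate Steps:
$b = -16$ ($b = 4 \left(-4\right) = -16$)
$Y = -2$ ($Y = -2 + \sqrt{-16 + \left(\frac{6}{3} + 2\right)^{2}} = -2 + \sqrt{-16 + \left(6 \cdot \frac{1}{3} + 2\right)^{2}} = -2 + \sqrt{-16 + \left(2 + 2\right)^{2}} = -2 + \sqrt{-16 + 4^{2}} = -2 + \sqrt{-16 + 16} = -2 + \sqrt{0} = -2 + 0 = -2$)
$11 \cdot 94 + Y = 11 \cdot 94 - 2 = 1034 - 2 = 1032$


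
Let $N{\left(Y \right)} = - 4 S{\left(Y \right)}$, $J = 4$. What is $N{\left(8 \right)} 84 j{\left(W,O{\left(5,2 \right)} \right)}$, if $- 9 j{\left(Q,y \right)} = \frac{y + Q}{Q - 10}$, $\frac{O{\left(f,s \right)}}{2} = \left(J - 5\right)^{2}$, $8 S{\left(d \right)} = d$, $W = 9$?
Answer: $- \frac{1232}{3} \approx -410.67$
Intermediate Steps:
$S{\left(d \right)} = \frac{d}{8}$
$O{\left(f,s \right)} = 2$ ($O{\left(f,s \right)} = 2 \left(4 - 5\right)^{2} = 2 \left(-1\right)^{2} = 2 \cdot 1 = 2$)
$j{\left(Q,y \right)} = - \frac{Q + y}{9 \left(-10 + Q\right)}$ ($j{\left(Q,y \right)} = - \frac{\left(y + Q\right) \frac{1}{Q - 10}}{9} = - \frac{\left(Q + y\right) \frac{1}{-10 + Q}}{9} = - \frac{\frac{1}{-10 + Q} \left(Q + y\right)}{9} = - \frac{Q + y}{9 \left(-10 + Q\right)}$)
$N{\left(Y \right)} = - \frac{Y}{2}$ ($N{\left(Y \right)} = - 4 \frac{Y}{8} = - \frac{Y}{2}$)
$N{\left(8 \right)} 84 j{\left(W,O{\left(5,2 \right)} \right)} = \left(- \frac{1}{2}\right) 8 \cdot 84 \frac{\left(-1\right) 9 - 2}{9 \left(-10 + 9\right)} = \left(-4\right) 84 \frac{-9 - 2}{9 \left(-1\right)} = - 336 \cdot \frac{1}{9} \left(-1\right) \left(-11\right) = \left(-336\right) \frac{11}{9} = - \frac{1232}{3}$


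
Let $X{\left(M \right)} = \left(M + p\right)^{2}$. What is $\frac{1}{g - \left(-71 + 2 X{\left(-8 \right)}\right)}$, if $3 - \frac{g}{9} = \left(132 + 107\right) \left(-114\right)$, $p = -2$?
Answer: $\frac{1}{245112} \approx 4.0798 \cdot 10^{-6}$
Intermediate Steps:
$X{\left(M \right)} = \left(-2 + M\right)^{2}$ ($X{\left(M \right)} = \left(M - 2\right)^{2} = \left(-2 + M\right)^{2}$)
$g = 245241$ ($g = 27 - 9 \left(132 + 107\right) \left(-114\right) = 27 - 9 \cdot 239 \left(-114\right) = 27 - -245214 = 27 + 245214 = 245241$)
$\frac{1}{g - \left(-71 + 2 X{\left(-8 \right)}\right)} = \frac{1}{245241 + \left(71 - 2 \left(-2 - 8\right)^{2}\right)} = \frac{1}{245241 + \left(71 - 2 \left(-10\right)^{2}\right)} = \frac{1}{245241 + \left(71 - 200\right)} = \frac{1}{245241 - 129} = \frac{1}{245112}$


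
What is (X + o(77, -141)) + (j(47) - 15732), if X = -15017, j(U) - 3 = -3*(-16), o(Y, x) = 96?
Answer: -30602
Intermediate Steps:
j(U) = 51 (j(U) = 3 - 3*(-16) = 3 + 48 = 51)
(X + o(77, -141)) + (j(47) - 15732) = (-15017 + 96) + (51 - 15732) = -14921 - 15681 = -30602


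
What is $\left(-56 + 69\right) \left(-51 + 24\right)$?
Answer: $-351$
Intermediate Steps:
$\left(-56 + 69\right) \left(-51 + 24\right) = 13 \left(-27\right) = -351$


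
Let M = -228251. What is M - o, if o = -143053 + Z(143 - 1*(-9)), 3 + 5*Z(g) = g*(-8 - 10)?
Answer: -423251/5 ≈ -84650.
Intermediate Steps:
Z(g) = -⅗ - 18*g/5 (Z(g) = -⅗ + (g*(-8 - 10))/5 = -⅗ + (g*(-18))/5 = -⅗ + (-18*g)/5 = -⅗ - 18*g/5)
o = -718004/5 (o = -143053 + (-⅗ - 18*(143 - 1*(-9))/5) = -143053 + (-⅗ - 18*(143 + 9)/5) = -143053 + (-⅗ - 18/5*152) = -143053 + (-⅗ - 2736/5) = -143053 - 2739/5 = -718004/5 ≈ -1.4360e+5)
M - o = -228251 - 1*(-718004/5) = -228251 + 718004/5 = -423251/5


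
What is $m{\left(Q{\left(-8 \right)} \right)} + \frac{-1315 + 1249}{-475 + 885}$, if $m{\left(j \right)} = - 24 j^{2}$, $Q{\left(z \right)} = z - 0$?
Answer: $- \frac{314913}{205} \approx -1536.2$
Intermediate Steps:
$Q{\left(z \right)} = z$ ($Q{\left(z \right)} = z + 0 = z$)
$m{\left(Q{\left(-8 \right)} \right)} + \frac{-1315 + 1249}{-475 + 885} = - 24 \left(-8\right)^{2} + \frac{-1315 + 1249}{-475 + 885} = \left(-24\right) 64 - \frac{66}{410} = -1536 - \frac{33}{205} = - \frac{314913}{205}$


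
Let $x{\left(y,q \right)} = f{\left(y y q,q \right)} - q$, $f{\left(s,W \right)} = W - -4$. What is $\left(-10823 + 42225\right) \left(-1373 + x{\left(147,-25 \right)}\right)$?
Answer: $-42989338$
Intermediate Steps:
$f{\left(s,W \right)} = 4 + W$ ($f{\left(s,W \right)} = W + 4 = 4 + W$)
$x{\left(y,q \right)} = 4$ ($x{\left(y,q \right)} = \left(4 + q\right) - q = 4$)
$\left(-10823 + 42225\right) \left(-1373 + x{\left(147,-25 \right)}\right) = \left(-10823 + 42225\right) \left(-1373 + 4\right) = 31402 \left(-1369\right) = -42989338$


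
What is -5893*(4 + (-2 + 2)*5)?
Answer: -23572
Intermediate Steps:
-5893*(4 + (-2 + 2)*5) = -5893*(4 + 0*5) = -5893*(4 + 0) = -5893*4 = -23572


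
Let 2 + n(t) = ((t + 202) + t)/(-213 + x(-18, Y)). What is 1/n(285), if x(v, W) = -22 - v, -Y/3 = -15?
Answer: -217/1206 ≈ -0.17993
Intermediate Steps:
Y = 45 (Y = -3*(-15) = 45)
n(t) = -636/217 - 2*t/217 (n(t) = -2 + ((t + 202) + t)/(-213 + (-22 - 1*(-18))) = -2 + ((202 + t) + t)/(-213 + (-22 + 18)) = -2 + (202 + 2*t)/(-213 - 4) = -2 + (202 + 2*t)/(-217) = -2 + (202 + 2*t)*(-1/217) = -2 + (-202/217 - 2*t/217) = -636/217 - 2*t/217)
1/n(285) = 1/(-636/217 - 2/217*285) = 1/(-636/217 - 570/217) = 1/(-1206/217) = -217/1206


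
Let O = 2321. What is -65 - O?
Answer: -2386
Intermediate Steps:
-65 - O = -65 - 1*2321 = -65 - 2321 = -2386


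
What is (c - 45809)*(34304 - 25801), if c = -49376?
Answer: -809358055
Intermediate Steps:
(c - 45809)*(34304 - 25801) = (-49376 - 45809)*(34304 - 25801) = -95185*8503 = -809358055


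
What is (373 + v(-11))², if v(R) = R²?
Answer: 244036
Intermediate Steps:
(373 + v(-11))² = (373 + (-11)²)² = (373 + 121)² = 494² = 244036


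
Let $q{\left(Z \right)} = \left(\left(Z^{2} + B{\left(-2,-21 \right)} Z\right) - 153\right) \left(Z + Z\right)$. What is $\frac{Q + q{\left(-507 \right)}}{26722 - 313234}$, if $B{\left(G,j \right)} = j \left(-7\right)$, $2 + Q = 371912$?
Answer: $\frac{15379019}{23876} \approx 644.12$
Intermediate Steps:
$Q = 371910$ ($Q = -2 + 371912 = 371910$)
$B{\left(G,j \right)} = - 7 j$
$q{\left(Z \right)} = 2 Z \left(-153 + Z^{2} + 147 Z\right)$ ($q{\left(Z \right)} = \left(\left(Z^{2} + \left(-7\right) \left(-21\right) Z\right) - 153\right) \left(Z + Z\right) = \left(\left(Z^{2} + 147 Z\right) - 153\right) 2 Z = \left(-153 + Z^{2} + 147 Z\right) 2 Z = 2 Z \left(-153 + Z^{2} + 147 Z\right)$)
$\frac{Q + q{\left(-507 \right)}}{26722 - 313234} = \frac{371910 + 2 \left(-507\right) \left(-153 + \left(-507\right)^{2} + 147 \left(-507\right)\right)}{26722 - 313234} = \frac{371910 + 2 \left(-507\right) \left(-153 + 257049 - 74529\right)}{26722 - 313234} = \frac{371910 + 2 \left(-507\right) 182367}{-286512} = \left(371910 - 184920138\right) \left(- \frac{1}{286512}\right) = \left(-184548228\right) \left(- \frac{1}{286512}\right) = \frac{15379019}{23876}$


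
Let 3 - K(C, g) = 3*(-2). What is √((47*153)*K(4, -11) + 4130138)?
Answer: √4194857 ≈ 2048.1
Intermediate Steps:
K(C, g) = 9 (K(C, g) = 3 - 3*(-2) = 3 - 1*(-6) = 3 + 6 = 9)
√((47*153)*K(4, -11) + 4130138) = √((47*153)*9 + 4130138) = √(7191*9 + 4130138) = √(64719 + 4130138) = √4194857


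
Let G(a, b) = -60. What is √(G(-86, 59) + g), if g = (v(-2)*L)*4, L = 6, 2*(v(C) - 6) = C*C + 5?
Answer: 8*√3 ≈ 13.856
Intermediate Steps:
v(C) = 17/2 + C²/2 (v(C) = 6 + (C*C + 5)/2 = 6 + (C² + 5)/2 = 6 + (5 + C²)/2 = 6 + (5/2 + C²/2) = 17/2 + C²/2)
g = 252 (g = ((17/2 + (½)*(-2)²)*6)*4 = ((17/2 + (½)*4)*6)*4 = ((17/2 + 2)*6)*4 = ((21/2)*6)*4 = 63*4 = 252)
√(G(-86, 59) + g) = √(-60 + 252) = √192 = 8*√3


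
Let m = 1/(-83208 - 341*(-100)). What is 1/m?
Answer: -49108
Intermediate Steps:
m = -1/49108 (m = 1/(-83208 + 34100) = 1/(-49108) = -1/49108 ≈ -2.0363e-5)
1/m = 1/(-1/49108) = -49108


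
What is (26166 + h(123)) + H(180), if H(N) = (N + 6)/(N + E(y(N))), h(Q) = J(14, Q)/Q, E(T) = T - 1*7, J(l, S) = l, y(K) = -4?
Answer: 543937886/20787 ≈ 26167.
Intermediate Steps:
E(T) = -7 + T (E(T) = T - 7 = -7 + T)
h(Q) = 14/Q
H(N) = (6 + N)/(-11 + N) (H(N) = (N + 6)/(N + (-7 - 4)) = (6 + N)/(N - 11) = (6 + N)/(-11 + N))
(26166 + h(123)) + H(180) = (26166 + 14/123) + (6 + 180)/(-11 + 180) = (26166 + 14*(1/123)) + 186/169 = (26166 + 14/123) + (1/169)*186 = 3218432/123 + 186/169 = 543937886/20787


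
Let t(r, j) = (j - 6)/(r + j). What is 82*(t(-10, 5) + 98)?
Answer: 40262/5 ≈ 8052.4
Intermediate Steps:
t(r, j) = (-6 + j)/(j + r)
82*(t(-10, 5) + 98) = 82*((-6 + 5)/(5 - 10) + 98) = 82*(-1/(-5) + 98) = 82*(-⅕*(-1) + 98) = 82*(⅕ + 98) = 82*(491/5) = 40262/5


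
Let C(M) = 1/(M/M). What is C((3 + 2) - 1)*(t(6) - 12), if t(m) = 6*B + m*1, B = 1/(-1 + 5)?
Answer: -9/2 ≈ -4.5000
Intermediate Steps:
B = ¼ (B = 1/4 = ¼ ≈ 0.25000)
t(m) = 3/2 + m (t(m) = 6*(¼) + m*1 = 3/2 + m)
C(M) = 1 (C(M) = 1/1 = 1)
C((3 + 2) - 1)*(t(6) - 12) = 1*((3/2 + 6) - 12) = 1*(15/2 - 12) = 1*(-9/2) = -9/2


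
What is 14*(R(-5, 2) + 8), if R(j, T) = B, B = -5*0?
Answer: 112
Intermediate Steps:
B = 0
R(j, T) = 0
14*(R(-5, 2) + 8) = 14*(0 + 8) = 14*8 = 112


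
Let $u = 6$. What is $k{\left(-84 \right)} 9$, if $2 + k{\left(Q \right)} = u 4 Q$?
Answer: $-18162$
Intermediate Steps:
$k{\left(Q \right)} = -2 + 24 Q$ ($k{\left(Q \right)} = -2 + 6 \cdot 4 Q = -2 + 24 Q$)
$k{\left(-84 \right)} 9 = \left(-2 + 24 \left(-84\right)\right) 9 = \left(-2 - 2016\right) 9 = \left(-2018\right) 9 = -18162$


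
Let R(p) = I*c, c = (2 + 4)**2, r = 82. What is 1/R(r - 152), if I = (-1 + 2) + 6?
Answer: 1/252 ≈ 0.0039683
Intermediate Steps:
I = 7 (I = 1 + 6 = 7)
c = 36 (c = 6**2 = 36)
R(p) = 252 (R(p) = 7*36 = 252)
1/R(r - 152) = 1/252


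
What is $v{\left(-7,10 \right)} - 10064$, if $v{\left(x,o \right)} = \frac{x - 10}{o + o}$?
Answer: $- \frac{201297}{20} \approx -10065.0$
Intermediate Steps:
$v{\left(x,o \right)} = \frac{-10 + x}{2 o}$
$v{\left(-7,10 \right)} - 10064 = \frac{-10 - 7}{2 \cdot 10} - 10064 = \frac{1}{2} \cdot \frac{1}{10} \left(-17\right) - 10064 = - \frac{17}{20} - 10064 = - \frac{201297}{20}$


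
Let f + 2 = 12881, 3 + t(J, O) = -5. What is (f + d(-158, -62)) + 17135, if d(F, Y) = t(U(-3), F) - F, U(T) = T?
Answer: 30164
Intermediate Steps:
t(J, O) = -8 (t(J, O) = -3 - 5 = -8)
d(F, Y) = -8 - F
f = 12879 (f = -2 + 12881 = 12879)
(f + d(-158, -62)) + 17135 = (12879 + (-8 - 1*(-158))) + 17135 = (12879 + (-8 + 158)) + 17135 = (12879 + 150) + 17135 = 13029 + 17135 = 30164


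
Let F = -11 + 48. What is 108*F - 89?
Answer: 3907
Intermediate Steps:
F = 37
108*F - 89 = 108*37 - 89 = 3996 - 89 = 3907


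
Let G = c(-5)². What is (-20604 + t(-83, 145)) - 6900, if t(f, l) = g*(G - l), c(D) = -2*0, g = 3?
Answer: -27939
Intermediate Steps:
c(D) = 0
G = 0 (G = 0² = 0)
t(f, l) = -3*l (t(f, l) = 3*(0 - l) = 3*(-l) = -3*l)
(-20604 + t(-83, 145)) - 6900 = (-20604 - 3*145) - 6900 = (-20604 - 435) - 6900 = -21039 - 6900 = -27939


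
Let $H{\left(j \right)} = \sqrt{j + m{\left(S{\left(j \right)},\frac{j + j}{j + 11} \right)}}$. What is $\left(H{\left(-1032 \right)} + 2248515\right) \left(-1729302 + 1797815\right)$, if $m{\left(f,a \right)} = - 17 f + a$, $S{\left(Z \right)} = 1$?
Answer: $154052508195 + \frac{68513 i \sqrt{1091413265}}{1021} \approx 1.5405 \cdot 10^{11} + 2.2169 \cdot 10^{6} i$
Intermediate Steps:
$m{\left(f,a \right)} = a - 17 f$
$H{\left(j \right)} = \sqrt{-17 + j + \frac{2 j}{11 + j}}$ ($H{\left(j \right)} = \sqrt{j + \left(\frac{j + j}{j + 11} - 17\right)} = \sqrt{j + \left(\frac{2 j}{11 + j} - 17\right)} = \sqrt{j + \left(-17 + \frac{2 j}{11 + j}\right)} = \sqrt{-17 + j + \frac{2 j}{11 + j}}$)
$\left(H{\left(-1032 \right)} + 2248515\right) \left(-1729302 + 1797815\right) = \left(\sqrt{\frac{-187 + \left(-1032\right)^{2} - -4128}{11 - 1032}} + 2248515\right) \left(-1729302 + 1797815\right) = \left(\sqrt{\frac{-187 + 1065024 + 4128}{-1021}} + 2248515\right) 68513 = \left(\sqrt{\left(- \frac{1}{1021}\right) 1068965} + 2248515\right) 68513 = \left(\sqrt{- \frac{1068965}{1021}} + 2248515\right) 68513 = \left(\frac{i \sqrt{1091413265}}{1021} + 2248515\right) 68513 = \left(2248515 + \frac{i \sqrt{1091413265}}{1021}\right) 68513 = 154052508195 + \frac{68513 i \sqrt{1091413265}}{1021}$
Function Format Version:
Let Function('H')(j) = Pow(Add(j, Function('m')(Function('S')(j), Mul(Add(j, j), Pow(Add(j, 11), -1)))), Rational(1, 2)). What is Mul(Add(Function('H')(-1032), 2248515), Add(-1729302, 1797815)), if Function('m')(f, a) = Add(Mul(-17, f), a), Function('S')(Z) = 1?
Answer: Add(154052508195, Mul(Rational(68513, 1021), I, Pow(1091413265, Rational(1, 2)))) ≈ Add(1.5405e+11, Mul(2.2169e+6, I))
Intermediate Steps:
Function('m')(f, a) = Add(a, Mul(-17, f))
Function('H')(j) = Pow(Add(-17, j, Mul(2, j, Pow(Add(11, j), -1))), Rational(1, 2)) (Function('H')(j) = Pow(Add(j, Add(Mul(Add(j, j), Pow(Add(j, 11), -1)), Mul(-17, 1))), Rational(1, 2)) = Pow(Add(j, Add(Mul(Mul(2, j), Pow(Add(11, j), -1)), -17)), Rational(1, 2)) = Pow(Add(j, Add(Mul(2, j, Pow(Add(11, j), -1)), -17)), Rational(1, 2)) = Pow(Add(j, Add(-17, Mul(2, j, Pow(Add(11, j), -1)))), Rational(1, 2)) = Pow(Add(-17, j, Mul(2, j, Pow(Add(11, j), -1))), Rational(1, 2)))
Mul(Add(Function('H')(-1032), 2248515), Add(-1729302, 1797815)) = Mul(Add(Pow(Mul(Pow(Add(11, -1032), -1), Add(-187, Pow(-1032, 2), Mul(-4, -1032))), Rational(1, 2)), 2248515), Add(-1729302, 1797815)) = Mul(Add(Pow(Mul(Pow(-1021, -1), Add(-187, 1065024, 4128)), Rational(1, 2)), 2248515), 68513) = Mul(Add(Pow(Mul(Rational(-1, 1021), 1068965), Rational(1, 2)), 2248515), 68513) = Mul(Add(Pow(Rational(-1068965, 1021), Rational(1, 2)), 2248515), 68513) = Mul(Add(Mul(Rational(1, 1021), I, Pow(1091413265, Rational(1, 2))), 2248515), 68513) = Mul(Add(2248515, Mul(Rational(1, 1021), I, Pow(1091413265, Rational(1, 2)))), 68513) = Add(154052508195, Mul(Rational(68513, 1021), I, Pow(1091413265, Rational(1, 2))))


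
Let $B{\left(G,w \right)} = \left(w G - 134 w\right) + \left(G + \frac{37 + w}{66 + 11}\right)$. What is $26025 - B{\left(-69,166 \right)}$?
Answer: $\frac{657683}{11} \approx 59789.0$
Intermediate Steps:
$B{\left(G,w \right)} = \frac{37}{77} + G - \frac{10317 w}{77} + G w$ ($B{\left(G,w \right)} = \left(G w - 134 w\right) + \left(G + \frac{37 + w}{77}\right) = \left(- 134 w + G w\right) + \left(G + \left(37 + w\right) \frac{1}{77}\right) = \left(- 134 w + G w\right) + \left(G + \left(\frac{37}{77} + \frac{w}{77}\right)\right) = \left(- 134 w + G w\right) + \left(\frac{37}{77} + G + \frac{w}{77}\right) = \frac{37}{77} + G - \frac{10317 w}{77} + G w$)
$26025 - B{\left(-69,166 \right)} = 26025 - \left(\frac{37}{77} - 69 - \frac{1712622}{77} - 11454\right) = 26025 - - \frac{371408}{11} = 26025 + \frac{371408}{11} = \frac{657683}{11}$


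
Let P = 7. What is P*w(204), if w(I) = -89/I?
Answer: -623/204 ≈ -3.0539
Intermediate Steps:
P*w(204) = 7*(-89/204) = -623/204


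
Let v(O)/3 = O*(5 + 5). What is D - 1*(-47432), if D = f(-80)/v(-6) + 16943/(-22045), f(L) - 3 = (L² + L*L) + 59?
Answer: 18792832667/396810 ≈ 47360.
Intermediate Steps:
v(O) = 30*O (v(O) = 3*(O*(5 + 5)) = 3*(O*10) = 3*(10*O) = 30*O)
f(L) = 62 + 2*L² (f(L) = 3 + ((L² + L*L) + 59) = 3 + ((L² + L²) + 59) = 3 + (2*L² + 59) = 3 + (59 + 2*L²) = 62 + 2*L²)
D = -28659253/396810 (D = (62 + 2*(-80)²)/((30*(-6))) + 16943/(-22045) = (62 + 2*6400)/(-180) + 16943*(-1/22045) = (62 + 12800)*(-1/180) - 16943/22045 = 12862*(-1/180) - 16943/22045 = -6431/90 - 16943/22045 = -28659253/396810 ≈ -72.224)
D - 1*(-47432) = -28659253/396810 - 1*(-47432) = -28659253/396810 + 47432 = 18792832667/396810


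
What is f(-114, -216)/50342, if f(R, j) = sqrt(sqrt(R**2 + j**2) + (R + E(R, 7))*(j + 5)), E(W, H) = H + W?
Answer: sqrt(46631 + 6*sqrt(1657))/50342 ≈ 0.0043007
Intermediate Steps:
f(R, j) = sqrt(sqrt(R**2 + j**2) + (5 + j)*(7 + 2*R)) (f(R, j) = sqrt(sqrt(R**2 + j**2) + (R + (7 + R))*(j + 5)) = sqrt(sqrt(R**2 + j**2) + (7 + 2*R)*(5 + j)) = sqrt(sqrt(R**2 + j**2) + (5 + j)*(7 + 2*R)))
f(-114, -216)/50342 = sqrt(35 + sqrt((-114)**2 + (-216)**2) + 10*(-114) - 114*(-216) - 216*(7 - 114))/50342 = sqrt(35 + sqrt(12996 + 46656) - 1140 + 24624 - 216*(-107))*(1/50342) = sqrt(35 + sqrt(59652) - 1140 + 24624 + 23112)*(1/50342) = sqrt(35 + 6*sqrt(1657) - 1140 + 24624 + 23112)*(1/50342) = sqrt(46631 + 6*sqrt(1657))*(1/50342) = sqrt(46631 + 6*sqrt(1657))/50342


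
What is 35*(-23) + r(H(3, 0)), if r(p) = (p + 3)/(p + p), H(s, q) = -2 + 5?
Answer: -804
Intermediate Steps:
H(s, q) = 3
r(p) = (3 + p)/(2*p) (r(p) = (3 + p)/((2*p)) = (3 + p)*(1/(2*p)) = (3 + p)/(2*p))
35*(-23) + r(H(3, 0)) = 35*(-23) + (½)*(3 + 3)/3 = -805 + (½)*(⅓)*6 = -805 + 1 = -804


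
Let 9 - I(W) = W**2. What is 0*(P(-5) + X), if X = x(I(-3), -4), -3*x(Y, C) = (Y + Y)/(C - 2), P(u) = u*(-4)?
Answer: 0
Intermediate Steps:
I(W) = 9 - W**2
P(u) = -4*u
x(Y, C) = -2*Y/(3*(-2 + C)) (x(Y, C) = -(Y + Y)/(3*(C - 2)) = -2*Y/(3*(-2 + C)))
X = 0 (X = -2*(9 - 1*(-3)**2)/(-6 + 3*(-4)) = -2*(9 - 1*9)/(-6 - 12) = -2*(9 - 9)/(-18) = -2*0*(-1/18) = 0)
0*(P(-5) + X) = 0*(-4*(-5) + 0) = 0*(20 + 0) = 0*20 = 0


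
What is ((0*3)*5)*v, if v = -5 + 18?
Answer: 0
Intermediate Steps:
v = 13
((0*3)*5)*v = ((0*3)*5)*13 = (0*5)*13 = 0*13 = 0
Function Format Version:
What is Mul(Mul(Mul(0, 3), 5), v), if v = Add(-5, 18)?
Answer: 0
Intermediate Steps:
v = 13
Mul(Mul(Mul(0, 3), 5), v) = Mul(Mul(Mul(0, 3), 5), 13) = Mul(Mul(0, 5), 13) = Mul(0, 13) = 0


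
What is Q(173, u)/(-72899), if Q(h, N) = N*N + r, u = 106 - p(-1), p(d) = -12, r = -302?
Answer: -13622/72899 ≈ -0.18686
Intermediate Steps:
u = 118 (u = 106 - 1*(-12) = 106 + 12 = 118)
Q(h, N) = -302 + N**2 (Q(h, N) = N*N - 302 = N**2 - 302 = -302 + N**2)
Q(173, u)/(-72899) = (-302 + 118**2)/(-72899) = (-302 + 13924)*(-1/72899) = 13622*(-1/72899) = -13622/72899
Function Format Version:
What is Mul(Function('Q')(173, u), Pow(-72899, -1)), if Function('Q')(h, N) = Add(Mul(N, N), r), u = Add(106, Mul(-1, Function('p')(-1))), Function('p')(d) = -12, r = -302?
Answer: Rational(-13622, 72899) ≈ -0.18686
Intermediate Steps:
u = 118 (u = Add(106, Mul(-1, -12)) = Add(106, 12) = 118)
Function('Q')(h, N) = Add(-302, Pow(N, 2)) (Function('Q')(h, N) = Add(Mul(N, N), -302) = Add(Pow(N, 2), -302) = Add(-302, Pow(N, 2)))
Mul(Function('Q')(173, u), Pow(-72899, -1)) = Mul(Add(-302, Pow(118, 2)), Pow(-72899, -1)) = Mul(Add(-302, 13924), Rational(-1, 72899)) = Mul(13622, Rational(-1, 72899)) = Rational(-13622, 72899)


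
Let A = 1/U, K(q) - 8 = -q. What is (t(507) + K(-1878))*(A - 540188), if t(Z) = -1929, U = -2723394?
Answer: 63259224597139/2723394 ≈ 2.3228e+7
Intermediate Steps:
K(q) = 8 - q
A = -1/2723394 (A = 1/(-2723394) = -1/2723394 ≈ -3.6719e-7)
(t(507) + K(-1878))*(A - 540188) = (-1929 + (8 - 1*(-1878)))*(-1/2723394 - 540188) = (-1929 + (8 + 1878))*(-1471144758073/2723394) = (-1929 + 1886)*(-1471144758073/2723394) = -43*(-1471144758073/2723394) = 63259224597139/2723394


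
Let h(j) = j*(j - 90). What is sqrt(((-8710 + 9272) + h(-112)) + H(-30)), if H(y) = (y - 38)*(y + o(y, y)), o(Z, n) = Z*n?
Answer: I*sqrt(35974) ≈ 189.67*I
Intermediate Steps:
h(j) = j*(-90 + j)
H(y) = (-38 + y)*(y + y**2) (H(y) = (y - 38)*(y + y*y) = (-38 + y)*(y + y**2))
sqrt(((-8710 + 9272) + h(-112)) + H(-30)) = sqrt(((-8710 + 9272) - 112*(-90 - 112)) - 30*(-38 + (-30)**2 - 37*(-30))) = sqrt((562 - 112*(-202)) - 30*(-38 + 900 + 1110)) = sqrt((562 + 22624) - 30*1972) = sqrt(23186 - 59160) = sqrt(-35974) = I*sqrt(35974)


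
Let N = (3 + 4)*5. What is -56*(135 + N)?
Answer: -9520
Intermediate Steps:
N = 35 (N = 7*5 = 35)
-56*(135 + N) = -56*(135 + 35) = -56*170 = -9520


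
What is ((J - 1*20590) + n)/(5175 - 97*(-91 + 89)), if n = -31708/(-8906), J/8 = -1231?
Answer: -135524560/23908157 ≈ -5.6685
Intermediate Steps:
J = -9848 (J = 8*(-1231) = -9848)
n = 15854/4453 (n = -31708*(-1/8906) = 15854/4453 ≈ 3.5603)
((J - 1*20590) + n)/(5175 - 97*(-91 + 89)) = ((-9848 - 1*20590) + 15854/4453)/(5175 - 97*(-91 + 89)) = ((-9848 - 20590) + 15854/4453)/(5175 - 97*(-2)) = (-30438 + 15854/4453)/(5175 + 194) = -135524560/4453/5369 = -135524560/4453*1/5369 = -135524560/23908157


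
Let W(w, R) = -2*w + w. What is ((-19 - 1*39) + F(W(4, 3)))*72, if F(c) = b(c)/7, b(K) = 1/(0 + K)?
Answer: -29250/7 ≈ -4178.6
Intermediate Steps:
W(w, R) = -w
b(K) = 1/K
F(c) = 1/(7*c) (F(c) = 1/(c*7) = (1/7)/c = 1/(7*c))
((-19 - 1*39) + F(W(4, 3)))*72 = ((-19 - 1*39) + 1/(7*((-1*4))))*72 = ((-19 - 39) + (1/7)/(-4))*72 = (-58 + (1/7)*(-1/4))*72 = (-58 - 1/28)*72 = -1625/28*72 = -29250/7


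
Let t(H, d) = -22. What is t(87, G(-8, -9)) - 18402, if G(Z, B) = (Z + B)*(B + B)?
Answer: -18424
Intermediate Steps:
G(Z, B) = 2*B*(B + Z) (G(Z, B) = (B + Z)*(2*B) = 2*B*(B + Z))
t(87, G(-8, -9)) - 18402 = -22 - 18402 = -18424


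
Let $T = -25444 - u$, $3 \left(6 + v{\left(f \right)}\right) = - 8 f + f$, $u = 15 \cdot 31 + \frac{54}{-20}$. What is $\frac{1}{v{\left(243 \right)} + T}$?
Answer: $- \frac{10}{264793} \approx -3.7765 \cdot 10^{-5}$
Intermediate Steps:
$u = \frac{4623}{10}$ ($u = 465 + 54 \left(- \frac{1}{20}\right) = 465 - \frac{27}{10} = \frac{4623}{10} \approx 462.3$)
$v{\left(f \right)} = -6 - \frac{7 f}{3}$ ($v{\left(f \right)} = -6 + \frac{- 8 f + f}{3} = -6 + \frac{\left(-7\right) f}{3} = -6 - \frac{7 f}{3}$)
$T = - \frac{259063}{10}$ ($T = -25444 - \frac{4623}{10} = - \frac{259063}{10} \approx -25906.0$)
$\frac{1}{v{\left(243 \right)} + T} = \frac{1}{\left(-6 - 567\right) - \frac{259063}{10}} = \frac{1}{-573 - \frac{259063}{10}} = \frac{1}{- \frac{264793}{10}} = - \frac{10}{264793}$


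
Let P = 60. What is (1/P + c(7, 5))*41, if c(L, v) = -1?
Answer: -2419/60 ≈ -40.317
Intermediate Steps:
(1/P + c(7, 5))*41 = (1/60 - 1)*41 = -59/60*41 = -2419/60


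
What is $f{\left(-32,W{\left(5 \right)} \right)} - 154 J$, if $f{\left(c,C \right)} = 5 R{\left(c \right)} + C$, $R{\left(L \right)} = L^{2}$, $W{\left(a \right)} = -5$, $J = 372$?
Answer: $-52173$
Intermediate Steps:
$f{\left(c,C \right)} = C + 5 c^{2}$ ($f{\left(c,C \right)} = 5 c^{2} + C = C + 5 c^{2}$)
$f{\left(-32,W{\left(5 \right)} \right)} - 154 J = \left(-5 + 5 \left(-32\right)^{2}\right) - 57288 = \left(-5 + 5 \cdot 1024\right) - 57288 = \left(-5 + 5120\right) - 57288 = 5115 - 57288 = -52173$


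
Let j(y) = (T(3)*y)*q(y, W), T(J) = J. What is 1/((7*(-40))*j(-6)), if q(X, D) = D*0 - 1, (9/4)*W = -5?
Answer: -1/5040 ≈ -0.00019841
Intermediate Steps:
W = -20/9 (W = (4/9)*(-5) = -20/9 ≈ -2.2222)
q(X, D) = -1 (q(X, D) = 0 - 1 = -1)
j(y) = -3*y (j(y) = (3*y)*(-1) = -3*y)
1/((7*(-40))*j(-6)) = 1/((7*(-40))*(-3*(-6))) = 1/(-280*18) = 1/(-5040) = -1/5040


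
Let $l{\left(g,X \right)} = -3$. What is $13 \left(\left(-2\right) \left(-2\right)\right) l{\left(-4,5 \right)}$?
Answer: $-156$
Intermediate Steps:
$13 \left(\left(-2\right) \left(-2\right)\right) l{\left(-4,5 \right)} = 13 \left(\left(-2\right) \left(-2\right)\right) \left(-3\right) = 13 \cdot 4 \left(-3\right) = 52 \left(-3\right) = -156$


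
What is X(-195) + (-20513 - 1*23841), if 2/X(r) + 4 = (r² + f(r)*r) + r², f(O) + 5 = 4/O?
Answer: -3416366848/77025 ≈ -44354.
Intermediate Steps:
f(O) = -5 + 4/O
X(r) = 2/(-4 + 2*r² + r*(-5 + 4/r)) (X(r) = 2/(-4 + ((r² + (-5 + 4/r)*r) + r²)) = 2/(-4 + ((r² + r*(-5 + 4/r)) + r²)) = 2/(-4 + (2*r² + r*(-5 + 4/r))) = 2/(-4 + 2*r² + r*(-5 + 4/r)))
X(-195) + (-20513 - 1*23841) = 2/(-195*(-5 + 2*(-195))) + (-20513 - 1*23841) = 2*(-1/195)/(-5 - 390) + (-20513 - 23841) = 2*(-1/195)/(-395) - 44354 = 2*(-1/195)*(-1/395) - 44354 = 2/77025 - 44354 = -3416366848/77025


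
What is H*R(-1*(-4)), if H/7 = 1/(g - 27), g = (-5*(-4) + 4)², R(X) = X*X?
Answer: 112/549 ≈ 0.20401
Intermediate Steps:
R(X) = X²
g = 576 (g = (20 + 4)² = 24² = 576)
H = 7/549 (H = 7/(576 - 27) = 7/549 ≈ 0.012750)
H*R(-1*(-4)) = 7*(-1*(-4))²/549 = (7/549)*4² = (7/549)*16 = 112/549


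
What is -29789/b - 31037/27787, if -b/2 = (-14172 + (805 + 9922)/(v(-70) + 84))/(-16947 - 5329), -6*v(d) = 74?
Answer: 1982087201677247/83772219813 ≈ 23660.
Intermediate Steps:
v(d) = -37/3 (v(d) = -⅙*74 = -37/3)
b = -3014799/2394670 (b = -2*(-14172 + (805 + 9922)/(-37/3 + 84))/(-16947 - 5329) = -2*(-14172 + 10727/(215/3))/(-22276) = -2*(-14172 + 10727*(3/215))*(-1)/22276 = -2*(-14172 + 32181/215)*(-1)/22276 = -(-6029598)*(-1)/(215*22276) = -2*3014799/4789340 = -3014799/2394670 ≈ -1.2590)
-29789/b - 31037/27787 = -29789/(-3014799/2394670) - 31037/27787 = -29789*(-2394670/3014799) - 31037*1/27787 = 71334824630/3014799 - 31037/27787 = 1982087201677247/83772219813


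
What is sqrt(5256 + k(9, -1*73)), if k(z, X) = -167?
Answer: sqrt(5089) ≈ 71.337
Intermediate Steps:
sqrt(5256 + k(9, -1*73)) = sqrt(5256 - 167) = sqrt(5089)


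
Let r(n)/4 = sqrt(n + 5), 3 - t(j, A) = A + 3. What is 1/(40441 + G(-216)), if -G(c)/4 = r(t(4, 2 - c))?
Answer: 40441/1635529009 + 16*I*sqrt(213)/1635529009 ≈ 2.4727e-5 + 1.4277e-7*I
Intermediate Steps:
t(j, A) = -A (t(j, A) = 3 - (A + 3) = 3 - (3 + A) = 3 + (-3 - A) = -A)
r(n) = 4*sqrt(5 + n) (r(n) = 4*sqrt(n + 5) = 4*sqrt(5 + n))
G(c) = -16*sqrt(3 + c) (G(c) = -16*sqrt(5 - (2 - c)) = -16*sqrt(5 + (-2 + c)) = -16*sqrt(3 + c))
1/(40441 + G(-216)) = 1/(40441 - 16*sqrt(3 - 216)) = 1/(40441 - 16*I*sqrt(213))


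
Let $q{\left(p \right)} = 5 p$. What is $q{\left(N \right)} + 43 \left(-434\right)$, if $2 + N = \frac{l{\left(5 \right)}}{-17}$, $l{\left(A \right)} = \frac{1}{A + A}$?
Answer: $- \frac{634849}{34} \approx -18672.0$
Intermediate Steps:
$l{\left(A \right)} = \frac{1}{2 A}$
$N = - \frac{341}{170}$ ($N = -2 + \frac{\frac{1}{2} \cdot \frac{1}{5}}{-17} = -2 + \frac{1}{2} \cdot \frac{1}{5} \left(- \frac{1}{17}\right) = -2 + \frac{1}{10} \left(- \frac{1}{17}\right) = -2 - \frac{1}{170} = - \frac{341}{170} \approx -2.0059$)
$q{\left(N \right)} + 43 \left(-434\right) = 5 \left(- \frac{341}{170}\right) + 43 \left(-434\right) = - \frac{341}{34} - 18662 = - \frac{634849}{34}$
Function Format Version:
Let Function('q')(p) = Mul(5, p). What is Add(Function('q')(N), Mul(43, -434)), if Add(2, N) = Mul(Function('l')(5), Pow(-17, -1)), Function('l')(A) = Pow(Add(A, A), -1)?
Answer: Rational(-634849, 34) ≈ -18672.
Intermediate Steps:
Function('l')(A) = Mul(Rational(1, 2), Pow(A, -1)) (Function('l')(A) = Pow(Mul(2, A), -1) = Mul(Rational(1, 2), Pow(A, -1)))
N = Rational(-341, 170) (N = Add(-2, Mul(Mul(Rational(1, 2), Pow(5, -1)), Pow(-17, -1))) = Add(-2, Mul(Mul(Rational(1, 2), Rational(1, 5)), Rational(-1, 17))) = Add(-2, Mul(Rational(1, 10), Rational(-1, 17))) = Add(-2, Rational(-1, 170)) = Rational(-341, 170) ≈ -2.0059)
Add(Function('q')(N), Mul(43, -434)) = Add(Mul(5, Rational(-341, 170)), Mul(43, -434)) = Add(Rational(-341, 34), -18662) = Rational(-634849, 34)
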